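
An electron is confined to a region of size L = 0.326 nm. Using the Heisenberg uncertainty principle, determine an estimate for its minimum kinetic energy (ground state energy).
89.625 meV

Using the uncertainty principle to estimate ground state energy:

1. The position uncertainty is approximately the confinement size:
   Δx ≈ L = 3.260e-10 m

2. From ΔxΔp ≥ ℏ/2, the minimum momentum uncertainty is:
   Δp ≈ ℏ/(2L) = 1.617e-25 kg·m/s

3. The kinetic energy is approximately:
   KE ≈ (Δp)²/(2m) = (1.617e-25)²/(2 × 9.109e-31 kg)
   KE ≈ 1.436e-20 J = 89.625 meV

This is an order-of-magnitude estimate of the ground state energy.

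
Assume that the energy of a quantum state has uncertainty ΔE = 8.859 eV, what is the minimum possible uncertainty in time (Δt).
37.149 as

Using the energy-time uncertainty principle:
ΔEΔt ≥ ℏ/2

The minimum uncertainty in time is:
Δt_min = ℏ/(2ΔE)
Δt_min = (1.055e-34 J·s) / (2 × 1.419e-18 J)
Δt_min = 3.715e-17 s = 37.149 as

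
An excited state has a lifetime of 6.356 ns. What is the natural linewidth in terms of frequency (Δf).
12.520 MHz

Using the energy-time uncertainty principle and E = hf:
ΔEΔt ≥ ℏ/2
hΔf·Δt ≥ ℏ/2

The minimum frequency uncertainty is:
Δf = ℏ/(2hτ) = 1/(4πτ)
Δf = 1/(4π × 6.356e-09 s)
Δf = 1.252e+07 Hz = 12.520 MHz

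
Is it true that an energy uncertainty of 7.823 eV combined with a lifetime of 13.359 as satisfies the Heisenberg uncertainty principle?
No, it violates the uncertainty relation.

Calculate the product ΔEΔt:
ΔE = 7.823 eV = 1.253e-18 J
ΔEΔt = (1.253e-18 J) × (1.336e-17 s)
ΔEΔt = 1.674e-35 J·s

Compare to the minimum allowed value ℏ/2:
ℏ/2 = 5.273e-35 J·s

Since ΔEΔt = 1.674e-35 J·s < 5.273e-35 J·s = ℏ/2,
this violates the uncertainty relation.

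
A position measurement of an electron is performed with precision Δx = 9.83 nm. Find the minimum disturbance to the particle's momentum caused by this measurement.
5.364 × 10^-27 kg·m/s

The uncertainty principle implies that measuring position disturbs momentum:
ΔxΔp ≥ ℏ/2

When we measure position with precision Δx, we necessarily introduce a momentum uncertainty:
Δp ≥ ℏ/(2Δx)
Δp_min = (1.055e-34 J·s) / (2 × 9.830e-09 m)
Δp_min = 5.364e-27 kg·m/s

The more precisely we measure position, the greater the momentum disturbance.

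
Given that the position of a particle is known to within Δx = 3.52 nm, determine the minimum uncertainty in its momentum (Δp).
1.498 × 10^-26 kg·m/s

Using the Heisenberg uncertainty principle:
ΔxΔp ≥ ℏ/2

The minimum uncertainty in momentum is:
Δp_min = ℏ/(2Δx)
Δp_min = (1.055e-34 J·s) / (2 × 3.520e-09 m)
Δp_min = 1.498e-26 kg·m/s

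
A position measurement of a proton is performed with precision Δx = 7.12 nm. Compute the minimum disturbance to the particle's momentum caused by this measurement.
7.406 × 10^-27 kg·m/s

The uncertainty principle implies that measuring position disturbs momentum:
ΔxΔp ≥ ℏ/2

When we measure position with precision Δx, we necessarily introduce a momentum uncertainty:
Δp ≥ ℏ/(2Δx)
Δp_min = (1.055e-34 J·s) / (2 × 7.120e-09 m)
Δp_min = 7.406e-27 kg·m/s

The more precisely we measure position, the greater the momentum disturbance.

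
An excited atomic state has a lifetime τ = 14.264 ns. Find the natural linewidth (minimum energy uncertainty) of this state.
23.072 neV

Using the energy-time uncertainty principle:
ΔEΔt ≥ ℏ/2

The lifetime τ represents the time uncertainty Δt.
The natural linewidth (minimum energy uncertainty) is:

ΔE = ℏ/(2τ)
ΔE = (1.055e-34 J·s) / (2 × 1.426e-08 s)
ΔE = 3.697e-27 J = 23.072 neV

This natural linewidth limits the precision of spectroscopic measurements.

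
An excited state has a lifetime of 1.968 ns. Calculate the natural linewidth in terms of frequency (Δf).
40.436 MHz

Using the energy-time uncertainty principle and E = hf:
ΔEΔt ≥ ℏ/2
hΔf·Δt ≥ ℏ/2

The minimum frequency uncertainty is:
Δf = ℏ/(2hτ) = 1/(4πτ)
Δf = 1/(4π × 1.968e-09 s)
Δf = 4.044e+07 Hz = 40.436 MHz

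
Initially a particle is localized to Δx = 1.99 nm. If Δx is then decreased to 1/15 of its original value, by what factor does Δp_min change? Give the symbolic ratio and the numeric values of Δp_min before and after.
Original Δp_min = 2.650 × 10^-26 kg·m/s; new Δp'_min = 3.975 × 10^-25 kg·m/s; ratio Δp'_min/Δp_min = 15.

From the uncertainty principle ΔxΔp ≥ ℏ/2, the minimum momentum uncertainty is Δp_min = ℏ/(2Δx).

Original (Δx = 1.99 nm = 1.990e-09 m):
Δp_min = (1.055e-34 J·s)/(2 × 1.990e-09 m) = 2.650e-26 kg·m/s

When Δx → (1/15)Δx:
Δp'_min = ℏ/(2 × (1/15)Δx) = 15 × ℏ/(2Δx) = 15 × Δp_min
Δp'_min = 15 × 2.650e-26 kg·m/s = 3.975e-25 kg·m/s

Since Δp_min ∝ 1/Δx, when Δx is decreased to 1/15 of its original value, Δp_min increases to 15 times its original value.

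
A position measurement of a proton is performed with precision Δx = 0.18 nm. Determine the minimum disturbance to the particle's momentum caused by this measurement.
2.929 × 10^-25 kg·m/s

The uncertainty principle implies that measuring position disturbs momentum:
ΔxΔp ≥ ℏ/2

When we measure position with precision Δx, we necessarily introduce a momentum uncertainty:
Δp ≥ ℏ/(2Δx)
Δp_min = (1.055e-34 J·s) / (2 × 1.800e-10 m)
Δp_min = 2.929e-25 kg·m/s

The more precisely we measure position, the greater the momentum disturbance.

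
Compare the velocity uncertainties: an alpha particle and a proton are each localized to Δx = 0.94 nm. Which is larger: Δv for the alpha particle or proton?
The proton has the larger minimum velocity uncertainty, by a ratio of 4.0.

For both particles, Δp_min = ℏ/(2Δx) = 5.609e-26 kg·m/s (same for both).

The velocity uncertainty is Δv = Δp/m:
- alpha particle: Δv = 5.609e-26 / 6.645e-27 = 8.442e+00 m/s = 8.442 m/s
- proton: Δv = 5.609e-26 / 1.673e-27 = 3.354e+01 m/s = 33.537 m/s

Ratio: 3.354e+01 / 8.442e+00 = 4.0

The lighter particle has larger velocity uncertainty because Δv ∝ 1/m.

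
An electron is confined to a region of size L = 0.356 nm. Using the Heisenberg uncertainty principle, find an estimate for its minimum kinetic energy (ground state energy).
75.156 meV

Using the uncertainty principle to estimate ground state energy:

1. The position uncertainty is approximately the confinement size:
   Δx ≈ L = 3.560e-10 m

2. From ΔxΔp ≥ ℏ/2, the minimum momentum uncertainty is:
   Δp ≈ ℏ/(2L) = 1.481e-25 kg·m/s

3. The kinetic energy is approximately:
   KE ≈ (Δp)²/(2m) = (1.481e-25)²/(2 × 9.109e-31 kg)
   KE ≈ 1.204e-20 J = 75.156 meV

This is an order-of-magnitude estimate of the ground state energy.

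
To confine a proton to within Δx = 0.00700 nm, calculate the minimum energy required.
105.866 meV

Localizing a particle requires giving it sufficient momentum uncertainty:

1. From uncertainty principle: Δp ≥ ℏ/(2Δx)
   Δp_min = (1.055e-34 J·s) / (2 × 7.000e-12 m)
   Δp_min = 7.533e-24 kg·m/s

2. This momentum uncertainty corresponds to kinetic energy:
   KE ≈ (Δp)²/(2m) = (7.533e-24)²/(2 × 1.673e-27 kg)
   KE = 1.696e-20 J = 105.866 meV

Tighter localization requires more energy.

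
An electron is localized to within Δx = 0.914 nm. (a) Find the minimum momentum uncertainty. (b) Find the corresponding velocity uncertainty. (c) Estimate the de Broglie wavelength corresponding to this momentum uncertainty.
(a) Δp_min = 5.769 × 10^-26 kg·m/s
(b) Δv_min = 63.330 km/s
(c) λ_dB = 11.486 nm

Step-by-step:

(a) From the uncertainty principle:
Δp_min = ℏ/(2Δx) = (1.055e-34 J·s)/(2 × 9.140e-10 m) = 5.769e-26 kg·m/s

(b) The velocity uncertainty:
Δv = Δp/m = (5.769e-26 kg·m/s)/(9.109e-31 kg) = 6.333e+04 m/s = 63.330 km/s

(c) The de Broglie wavelength for this momentum:
λ = h/p = (6.626e-34 J·s)/(5.769e-26 kg·m/s) = 1.149e-08 m = 11.486 nm

Note: The de Broglie wavelength is comparable to the localization size, as expected from wave-particle duality.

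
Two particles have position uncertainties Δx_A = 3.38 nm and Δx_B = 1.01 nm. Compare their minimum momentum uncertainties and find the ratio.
Particle B has the larger minimum momentum uncertainty, by a factor of 3.35.

For each particle, the minimum momentum uncertainty is Δp_min = ℏ/(2Δx):

Particle A: Δp_A = ℏ/(2×3.380e-09 m) = 1.560e-26 kg·m/s
Particle B: Δp_B = ℏ/(2×1.010e-09 m) = 5.221e-26 kg·m/s

Ratio: Δp_B/Δp_A = 3.35

Since Δp_min ∝ 1/Δx, the particle with smaller position uncertainty (B) has larger momentum uncertainty.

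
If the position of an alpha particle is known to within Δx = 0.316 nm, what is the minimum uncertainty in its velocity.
25.112 m/s

Using the Heisenberg uncertainty principle and Δp = mΔv:
ΔxΔp ≥ ℏ/2
Δx(mΔv) ≥ ℏ/2

The minimum uncertainty in velocity is:
Δv_min = ℏ/(2mΔx)
Δv_min = (1.055e-34 J·s) / (2 × 6.645e-27 kg × 3.160e-10 m)
Δv_min = 2.511e+01 m/s = 25.112 m/s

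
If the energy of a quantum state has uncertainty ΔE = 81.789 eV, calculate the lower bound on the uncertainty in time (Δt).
4.024 as

Using the energy-time uncertainty principle:
ΔEΔt ≥ ℏ/2

The minimum uncertainty in time is:
Δt_min = ℏ/(2ΔE)
Δt_min = (1.055e-34 J·s) / (2 × 1.310e-17 J)
Δt_min = 4.024e-18 s = 4.024 as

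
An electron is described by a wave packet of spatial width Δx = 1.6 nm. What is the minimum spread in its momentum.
3.296 × 10^-26 kg·m/s

For a wave packet, the spatial width Δx and momentum spread Δp are related by the uncertainty principle:
ΔxΔp ≥ ℏ/2

The minimum momentum spread is:
Δp_min = ℏ/(2Δx)
Δp_min = (1.055e-34 J·s) / (2 × 1.600e-09 m)
Δp_min = 3.296e-26 kg·m/s

A wave packet cannot have both a well-defined position and well-defined momentum.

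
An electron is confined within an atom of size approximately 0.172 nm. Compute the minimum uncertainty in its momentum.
3.066 × 10^-25 kg·m/s

Using the Heisenberg uncertainty principle:
ΔxΔp ≥ ℏ/2

With Δx ≈ L = 1.720e-10 m (the confinement size):
Δp_min = ℏ/(2Δx)
Δp_min = (1.055e-34 J·s) / (2 × 1.720e-10 m)
Δp_min = 3.066e-25 kg·m/s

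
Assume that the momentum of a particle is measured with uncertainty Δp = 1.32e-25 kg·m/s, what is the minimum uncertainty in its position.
399.459 pm

Using the Heisenberg uncertainty principle:
ΔxΔp ≥ ℏ/2

The minimum uncertainty in position is:
Δx_min = ℏ/(2Δp)
Δx_min = (1.055e-34 J·s) / (2 × 1.320e-25 kg·m/s)
Δx_min = 3.995e-10 m = 399.459 pm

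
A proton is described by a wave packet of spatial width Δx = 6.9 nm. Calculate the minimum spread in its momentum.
7.642 × 10^-27 kg·m/s

For a wave packet, the spatial width Δx and momentum spread Δp are related by the uncertainty principle:
ΔxΔp ≥ ℏ/2

The minimum momentum spread is:
Δp_min = ℏ/(2Δx)
Δp_min = (1.055e-34 J·s) / (2 × 6.900e-09 m)
Δp_min = 7.642e-27 kg·m/s

A wave packet cannot have both a well-defined position and well-defined momentum.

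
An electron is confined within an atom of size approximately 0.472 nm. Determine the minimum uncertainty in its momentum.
1.117 × 10^-25 kg·m/s

Using the Heisenberg uncertainty principle:
ΔxΔp ≥ ℏ/2

With Δx ≈ L = 4.720e-10 m (the confinement size):
Δp_min = ℏ/(2Δx)
Δp_min = (1.055e-34 J·s) / (2 × 4.720e-10 m)
Δp_min = 1.117e-25 kg·m/s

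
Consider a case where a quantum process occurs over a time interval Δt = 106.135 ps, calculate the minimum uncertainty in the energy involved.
3.101 μeV

Using the energy-time uncertainty principle:
ΔEΔt ≥ ℏ/2

The minimum uncertainty in energy is:
ΔE_min = ℏ/(2Δt)
ΔE_min = (1.055e-34 J·s) / (2 × 1.061e-10 s)
ΔE_min = 4.968e-25 J = 3.101 μeV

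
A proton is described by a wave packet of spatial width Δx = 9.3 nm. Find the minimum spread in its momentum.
5.670 × 10^-27 kg·m/s

For a wave packet, the spatial width Δx and momentum spread Δp are related by the uncertainty principle:
ΔxΔp ≥ ℏ/2

The minimum momentum spread is:
Δp_min = ℏ/(2Δx)
Δp_min = (1.055e-34 J·s) / (2 × 9.300e-09 m)
Δp_min = 5.670e-27 kg·m/s

A wave packet cannot have both a well-defined position and well-defined momentum.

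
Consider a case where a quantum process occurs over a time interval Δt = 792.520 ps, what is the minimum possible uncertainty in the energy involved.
415.265 neV

Using the energy-time uncertainty principle:
ΔEΔt ≥ ℏ/2

The minimum uncertainty in energy is:
ΔE_min = ℏ/(2Δt)
ΔE_min = (1.055e-34 J·s) / (2 × 7.925e-10 s)
ΔE_min = 6.653e-26 J = 415.265 neV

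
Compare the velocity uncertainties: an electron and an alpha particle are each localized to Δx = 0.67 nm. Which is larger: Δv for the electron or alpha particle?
The electron has the larger minimum velocity uncertainty, by a ratio of 7294.3.

For both particles, Δp_min = ℏ/(2Δx) = 7.870e-26 kg·m/s (same for both).

The velocity uncertainty is Δv = Δp/m:
- electron: Δv = 7.870e-26 / 9.109e-31 = 8.639e+04 m/s = 86.394 km/s
- alpha particle: Δv = 7.870e-26 / 6.645e-27 = 1.184e+01 m/s = 11.844 m/s

Ratio: 8.639e+04 / 1.184e+01 = 7294.3

The lighter particle has larger velocity uncertainty because Δv ∝ 1/m.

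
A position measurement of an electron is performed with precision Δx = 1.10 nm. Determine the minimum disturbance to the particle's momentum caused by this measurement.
4.794 × 10^-26 kg·m/s

The uncertainty principle implies that measuring position disturbs momentum:
ΔxΔp ≥ ℏ/2

When we measure position with precision Δx, we necessarily introduce a momentum uncertainty:
Δp ≥ ℏ/(2Δx)
Δp_min = (1.055e-34 J·s) / (2 × 1.100e-09 m)
Δp_min = 4.794e-26 kg·m/s

The more precisely we measure position, the greater the momentum disturbance.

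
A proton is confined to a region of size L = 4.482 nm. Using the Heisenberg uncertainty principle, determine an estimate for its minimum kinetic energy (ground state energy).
258.232 neV

Using the uncertainty principle to estimate ground state energy:

1. The position uncertainty is approximately the confinement size:
   Δx ≈ L = 4.482e-09 m

2. From ΔxΔp ≥ ℏ/2, the minimum momentum uncertainty is:
   Δp ≈ ℏ/(2L) = 1.176e-26 kg·m/s

3. The kinetic energy is approximately:
   KE ≈ (Δp)²/(2m) = (1.176e-26)²/(2 × 1.673e-27 kg)
   KE ≈ 4.137e-26 J = 258.232 neV

This is an order-of-magnitude estimate of the ground state energy.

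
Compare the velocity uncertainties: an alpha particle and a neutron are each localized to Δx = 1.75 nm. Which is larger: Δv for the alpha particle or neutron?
The neutron has the larger minimum velocity uncertainty, by a ratio of 4.0.

For both particles, Δp_min = ℏ/(2Δx) = 3.013e-26 kg·m/s (same for both).

The velocity uncertainty is Δv = Δp/m:
- alpha particle: Δv = 3.013e-26 / 6.645e-27 = 4.535e+00 m/s = 4.535 m/s
- neutron: Δv = 3.013e-26 / 1.675e-27 = 1.799e+01 m/s = 17.989 m/s

Ratio: 1.799e+01 / 4.535e+00 = 4.0

The lighter particle has larger velocity uncertainty because Δv ∝ 1/m.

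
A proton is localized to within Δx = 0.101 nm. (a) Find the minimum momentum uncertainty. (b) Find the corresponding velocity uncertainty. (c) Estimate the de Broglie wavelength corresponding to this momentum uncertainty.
(a) Δp_min = 5.221 × 10^-25 kg·m/s
(b) Δv_min = 312.124 m/s
(c) λ_dB = 1.269 nm

Step-by-step:

(a) From the uncertainty principle:
Δp_min = ℏ/(2Δx) = (1.055e-34 J·s)/(2 × 1.010e-10 m) = 5.221e-25 kg·m/s

(b) The velocity uncertainty:
Δv = Δp/m = (5.221e-25 kg·m/s)/(1.673e-27 kg) = 3.121e+02 m/s = 312.124 m/s

(c) The de Broglie wavelength for this momentum:
λ = h/p = (6.626e-34 J·s)/(5.221e-25 kg·m/s) = 1.269e-09 m = 1.269 nm

Note: The de Broglie wavelength is comparable to the localization size, as expected from wave-particle duality.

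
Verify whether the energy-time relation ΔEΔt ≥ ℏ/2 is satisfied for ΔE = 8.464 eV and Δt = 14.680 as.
No, it violates the uncertainty relation.

Calculate the product ΔEΔt:
ΔE = 8.464 eV = 1.356e-18 J
ΔEΔt = (1.356e-18 J) × (1.468e-17 s)
ΔEΔt = 1.991e-35 J·s

Compare to the minimum allowed value ℏ/2:
ℏ/2 = 5.273e-35 J·s

Since ΔEΔt = 1.991e-35 J·s < 5.273e-35 J·s = ℏ/2,
this violates the uncertainty relation.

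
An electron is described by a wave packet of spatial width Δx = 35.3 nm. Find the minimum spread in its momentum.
1.494 × 10^-27 kg·m/s

For a wave packet, the spatial width Δx and momentum spread Δp are related by the uncertainty principle:
ΔxΔp ≥ ℏ/2

The minimum momentum spread is:
Δp_min = ℏ/(2Δx)
Δp_min = (1.055e-34 J·s) / (2 × 3.530e-08 m)
Δp_min = 1.494e-27 kg·m/s

A wave packet cannot have both a well-defined position and well-defined momentum.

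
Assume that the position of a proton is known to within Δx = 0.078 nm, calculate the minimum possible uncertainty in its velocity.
404.160 m/s

Using the Heisenberg uncertainty principle and Δp = mΔv:
ΔxΔp ≥ ℏ/2
Δx(mΔv) ≥ ℏ/2

The minimum uncertainty in velocity is:
Δv_min = ℏ/(2mΔx)
Δv_min = (1.055e-34 J·s) / (2 × 1.673e-27 kg × 7.800e-11 m)
Δv_min = 4.042e+02 m/s = 404.160 m/s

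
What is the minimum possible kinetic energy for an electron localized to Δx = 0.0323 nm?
9.130 eV

Localizing a particle requires giving it sufficient momentum uncertainty:

1. From uncertainty principle: Δp ≥ ℏ/(2Δx)
   Δp_min = (1.055e-34 J·s) / (2 × 3.230e-11 m)
   Δp_min = 1.632e-24 kg·m/s

2. This momentum uncertainty corresponds to kinetic energy:
   KE ≈ (Δp)²/(2m) = (1.632e-24)²/(2 × 9.109e-31 kg)
   KE = 1.463e-18 J = 9.130 eV

Tighter localization requires more energy.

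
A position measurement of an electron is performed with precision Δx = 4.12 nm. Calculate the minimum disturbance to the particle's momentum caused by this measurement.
1.280 × 10^-26 kg·m/s

The uncertainty principle implies that measuring position disturbs momentum:
ΔxΔp ≥ ℏ/2

When we measure position with precision Δx, we necessarily introduce a momentum uncertainty:
Δp ≥ ℏ/(2Δx)
Δp_min = (1.055e-34 J·s) / (2 × 4.120e-09 m)
Δp_min = 1.280e-26 kg·m/s

The more precisely we measure position, the greater the momentum disturbance.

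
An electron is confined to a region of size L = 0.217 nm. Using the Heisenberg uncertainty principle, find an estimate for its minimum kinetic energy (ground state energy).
202.276 meV

Using the uncertainty principle to estimate ground state energy:

1. The position uncertainty is approximately the confinement size:
   Δx ≈ L = 2.170e-10 m

2. From ΔxΔp ≥ ℏ/2, the minimum momentum uncertainty is:
   Δp ≈ ℏ/(2L) = 2.430e-25 kg·m/s

3. The kinetic energy is approximately:
   KE ≈ (Δp)²/(2m) = (2.430e-25)²/(2 × 9.109e-31 kg)
   KE ≈ 3.241e-20 J = 202.276 meV

This is an order-of-magnitude estimate of the ground state energy.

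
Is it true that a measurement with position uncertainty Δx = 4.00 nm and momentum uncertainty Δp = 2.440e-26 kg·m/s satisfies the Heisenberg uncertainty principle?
Yes, it satisfies the uncertainty principle.

Calculate the product ΔxΔp:
ΔxΔp = (4.000e-09 m) × (2.440e-26 kg·m/s)
ΔxΔp = 9.760e-35 J·s

Compare to the minimum allowed value ℏ/2:
ℏ/2 = 5.273e-35 J·s

Since ΔxΔp = 9.760e-35 J·s ≥ 5.273e-35 J·s = ℏ/2,
the measurement satisfies the uncertainty principle.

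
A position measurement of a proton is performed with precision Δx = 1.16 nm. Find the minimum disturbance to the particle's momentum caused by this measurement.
4.546 × 10^-26 kg·m/s

The uncertainty principle implies that measuring position disturbs momentum:
ΔxΔp ≥ ℏ/2

When we measure position with precision Δx, we necessarily introduce a momentum uncertainty:
Δp ≥ ℏ/(2Δx)
Δp_min = (1.055e-34 J·s) / (2 × 1.160e-09 m)
Δp_min = 4.546e-26 kg·m/s

The more precisely we measure position, the greater the momentum disturbance.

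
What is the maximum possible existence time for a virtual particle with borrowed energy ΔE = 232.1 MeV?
1.418 ys

Using the energy-time uncertainty principle:
ΔEΔt ≥ ℏ/2

For a virtual particle borrowing energy ΔE, the maximum lifetime is:
Δt_max = ℏ/(2ΔE)

Converting energy:
ΔE = 232.1 MeV = 3.719e-11 J

Δt_max = (1.055e-34 J·s) / (2 × 3.719e-11 J)
Δt_max = 1.418e-24 s = 1.418 ys

Virtual particles with higher borrowed energy exist for shorter times.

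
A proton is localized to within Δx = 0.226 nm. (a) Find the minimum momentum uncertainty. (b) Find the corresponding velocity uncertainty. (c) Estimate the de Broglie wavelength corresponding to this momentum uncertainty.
(a) Δp_min = 2.333 × 10^-25 kg·m/s
(b) Δv_min = 139.489 m/s
(c) λ_dB = 2.840 nm

Step-by-step:

(a) From the uncertainty principle:
Δp_min = ℏ/(2Δx) = (1.055e-34 J·s)/(2 × 2.260e-10 m) = 2.333e-25 kg·m/s

(b) The velocity uncertainty:
Δv = Δp/m = (2.333e-25 kg·m/s)/(1.673e-27 kg) = 1.395e+02 m/s = 139.489 m/s

(c) The de Broglie wavelength for this momentum:
λ = h/p = (6.626e-34 J·s)/(2.333e-25 kg·m/s) = 2.840e-09 m = 2.840 nm

Note: The de Broglie wavelength is comparable to the localization size, as expected from wave-particle duality.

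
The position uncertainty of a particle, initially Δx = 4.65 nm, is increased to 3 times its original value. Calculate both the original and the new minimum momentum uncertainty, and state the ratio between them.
Original Δp_min = 1.134 × 10^-26 kg·m/s; new Δp'_min = 3.780 × 10^-27 kg·m/s; ratio Δp'_min/Δp_min = 1/3.

From the uncertainty principle ΔxΔp ≥ ℏ/2, the minimum momentum uncertainty is Δp_min = ℏ/(2Δx).

Original (Δx = 4.65 nm = 4.650e-09 m):
Δp_min = (1.055e-34 J·s)/(2 × 4.650e-09 m) = 1.134e-26 kg·m/s

When Δx → 3Δx:
Δp'_min = ℏ/(2 × 3Δx) = (1/3) × ℏ/(2Δx) = (1/3) × Δp_min
Δp'_min = 1/3 × 1.134e-26 kg·m/s = 3.780e-27 kg·m/s

Since Δp_min ∝ 1/Δx, when Δx is increased to 3 times its original value, Δp_min decreases to 1/3 of its original value.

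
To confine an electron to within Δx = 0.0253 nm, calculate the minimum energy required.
14.881 eV

Localizing a particle requires giving it sufficient momentum uncertainty:

1. From uncertainty principle: Δp ≥ ℏ/(2Δx)
   Δp_min = (1.055e-34 J·s) / (2 × 2.530e-11 m)
   Δp_min = 2.084e-24 kg·m/s

2. This momentum uncertainty corresponds to kinetic energy:
   KE ≈ (Δp)²/(2m) = (2.084e-24)²/(2 × 9.109e-31 kg)
   KE = 2.384e-18 J = 14.881 eV

Tighter localization requires more energy.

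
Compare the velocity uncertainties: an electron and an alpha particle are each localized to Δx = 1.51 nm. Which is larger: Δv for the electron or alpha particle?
The electron has the larger minimum velocity uncertainty, by a ratio of 7294.3.

For both particles, Δp_min = ℏ/(2Δx) = 3.492e-26 kg·m/s (same for both).

The velocity uncertainty is Δv = Δp/m:
- electron: Δv = 3.492e-26 / 9.109e-31 = 3.833e+04 m/s = 38.334 km/s
- alpha particle: Δv = 3.492e-26 / 6.645e-27 = 5.255e+00 m/s = 5.255 m/s

Ratio: 3.833e+04 / 5.255e+00 = 7294.3

The lighter particle has larger velocity uncertainty because Δv ∝ 1/m.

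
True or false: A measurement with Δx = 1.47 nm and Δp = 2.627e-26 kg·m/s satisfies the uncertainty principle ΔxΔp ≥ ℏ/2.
No, it violates the uncertainty principle (impossible measurement).

Calculate the product ΔxΔp:
ΔxΔp = (1.470e-09 m) × (2.627e-26 kg·m/s)
ΔxΔp = 3.862e-35 J·s

Compare to the minimum allowed value ℏ/2:
ℏ/2 = 5.273e-35 J·s

Since ΔxΔp = 3.862e-35 J·s < 5.273e-35 J·s = ℏ/2,
the measurement violates the uncertainty principle.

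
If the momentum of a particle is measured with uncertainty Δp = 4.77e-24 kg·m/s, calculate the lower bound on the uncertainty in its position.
11.054 pm

Using the Heisenberg uncertainty principle:
ΔxΔp ≥ ℏ/2

The minimum uncertainty in position is:
Δx_min = ℏ/(2Δp)
Δx_min = (1.055e-34 J·s) / (2 × 4.770e-24 kg·m/s)
Δx_min = 1.105e-11 m = 11.054 pm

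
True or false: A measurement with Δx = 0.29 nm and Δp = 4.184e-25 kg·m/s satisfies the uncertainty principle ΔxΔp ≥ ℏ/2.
Yes, it satisfies the uncertainty principle.

Calculate the product ΔxΔp:
ΔxΔp = (2.900e-10 m) × (4.184e-25 kg·m/s)
ΔxΔp = 1.213e-34 J·s

Compare to the minimum allowed value ℏ/2:
ℏ/2 = 5.273e-35 J·s

Since ΔxΔp = 1.213e-34 J·s ≥ 5.273e-35 J·s = ℏ/2,
the measurement satisfies the uncertainty principle.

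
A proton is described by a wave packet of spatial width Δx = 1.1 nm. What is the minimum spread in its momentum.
4.794 × 10^-26 kg·m/s

For a wave packet, the spatial width Δx and momentum spread Δp are related by the uncertainty principle:
ΔxΔp ≥ ℏ/2

The minimum momentum spread is:
Δp_min = ℏ/(2Δx)
Δp_min = (1.055e-34 J·s) / (2 × 1.100e-09 m)
Δp_min = 4.794e-26 kg·m/s

A wave packet cannot have both a well-defined position and well-defined momentum.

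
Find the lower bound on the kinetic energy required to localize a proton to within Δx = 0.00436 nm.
272.886 meV

Localizing a particle requires giving it sufficient momentum uncertainty:

1. From uncertainty principle: Δp ≥ ℏ/(2Δx)
   Δp_min = (1.055e-34 J·s) / (2 × 4.360e-12 m)
   Δp_min = 1.209e-23 kg·m/s

2. This momentum uncertainty corresponds to kinetic energy:
   KE ≈ (Δp)²/(2m) = (1.209e-23)²/(2 × 1.673e-27 kg)
   KE = 4.372e-20 J = 272.886 meV

Tighter localization requires more energy.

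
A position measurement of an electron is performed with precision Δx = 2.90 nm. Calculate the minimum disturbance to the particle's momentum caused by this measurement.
1.818 × 10^-26 kg·m/s

The uncertainty principle implies that measuring position disturbs momentum:
ΔxΔp ≥ ℏ/2

When we measure position with precision Δx, we necessarily introduce a momentum uncertainty:
Δp ≥ ℏ/(2Δx)
Δp_min = (1.055e-34 J·s) / (2 × 2.900e-09 m)
Δp_min = 1.818e-26 kg·m/s

The more precisely we measure position, the greater the momentum disturbance.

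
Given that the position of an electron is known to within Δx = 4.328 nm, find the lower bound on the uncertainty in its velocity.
13.374 km/s

Using the Heisenberg uncertainty principle and Δp = mΔv:
ΔxΔp ≥ ℏ/2
Δx(mΔv) ≥ ℏ/2

The minimum uncertainty in velocity is:
Δv_min = ℏ/(2mΔx)
Δv_min = (1.055e-34 J·s) / (2 × 9.109e-31 kg × 4.328e-09 m)
Δv_min = 1.337e+04 m/s = 13.374 km/s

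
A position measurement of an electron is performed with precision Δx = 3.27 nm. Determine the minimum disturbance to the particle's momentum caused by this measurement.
1.612 × 10^-26 kg·m/s

The uncertainty principle implies that measuring position disturbs momentum:
ΔxΔp ≥ ℏ/2

When we measure position with precision Δx, we necessarily introduce a momentum uncertainty:
Δp ≥ ℏ/(2Δx)
Δp_min = (1.055e-34 J·s) / (2 × 3.270e-09 m)
Δp_min = 1.612e-26 kg·m/s

The more precisely we measure position, the greater the momentum disturbance.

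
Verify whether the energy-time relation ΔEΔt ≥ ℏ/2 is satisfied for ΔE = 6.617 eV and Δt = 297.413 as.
Yes, it satisfies the uncertainty relation.

Calculate the product ΔEΔt:
ΔE = 6.617 eV = 1.060e-18 J
ΔEΔt = (1.060e-18 J) × (2.974e-16 s)
ΔEΔt = 3.153e-34 J·s

Compare to the minimum allowed value ℏ/2:
ℏ/2 = 5.273e-35 J·s

Since ΔEΔt = 3.153e-34 J·s ≥ 5.273e-35 J·s = ℏ/2,
this satisfies the uncertainty relation.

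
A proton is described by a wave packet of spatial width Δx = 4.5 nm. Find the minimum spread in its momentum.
1.172 × 10^-26 kg·m/s

For a wave packet, the spatial width Δx and momentum spread Δp are related by the uncertainty principle:
ΔxΔp ≥ ℏ/2

The minimum momentum spread is:
Δp_min = ℏ/(2Δx)
Δp_min = (1.055e-34 J·s) / (2 × 4.500e-09 m)
Δp_min = 1.172e-26 kg·m/s

A wave packet cannot have both a well-defined position and well-defined momentum.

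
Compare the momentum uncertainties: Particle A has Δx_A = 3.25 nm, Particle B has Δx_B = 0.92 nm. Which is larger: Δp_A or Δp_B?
Particle B has the larger minimum momentum uncertainty, by a factor of 3.53.

For each particle, the minimum momentum uncertainty is Δp_min = ℏ/(2Δx):

Particle A: Δp_A = ℏ/(2×3.250e-09 m) = 1.622e-26 kg·m/s
Particle B: Δp_B = ℏ/(2×9.200e-10 m) = 5.731e-26 kg·m/s

Ratio: Δp_B/Δp_A = 3.53

Since Δp_min ∝ 1/Δx, the particle with smaller position uncertainty (B) has larger momentum uncertainty.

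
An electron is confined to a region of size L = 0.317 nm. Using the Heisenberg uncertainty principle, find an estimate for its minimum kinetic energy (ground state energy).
94.786 meV

Using the uncertainty principle to estimate ground state energy:

1. The position uncertainty is approximately the confinement size:
   Δx ≈ L = 3.170e-10 m

2. From ΔxΔp ≥ ℏ/2, the minimum momentum uncertainty is:
   Δp ≈ ℏ/(2L) = 1.663e-25 kg·m/s

3. The kinetic energy is approximately:
   KE ≈ (Δp)²/(2m) = (1.663e-25)²/(2 × 9.109e-31 kg)
   KE ≈ 1.519e-20 J = 94.786 meV

This is an order-of-magnitude estimate of the ground state energy.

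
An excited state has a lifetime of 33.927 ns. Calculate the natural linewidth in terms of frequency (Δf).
2.346 MHz

Using the energy-time uncertainty principle and E = hf:
ΔEΔt ≥ ℏ/2
hΔf·Δt ≥ ℏ/2

The minimum frequency uncertainty is:
Δf = ℏ/(2hτ) = 1/(4πτ)
Δf = 1/(4π × 3.393e-08 s)
Δf = 2.346e+06 Hz = 2.346 MHz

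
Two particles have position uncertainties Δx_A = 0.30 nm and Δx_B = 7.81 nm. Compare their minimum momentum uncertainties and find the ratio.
Particle A has the larger minimum momentum uncertainty, by a factor of 26.03.

For each particle, the minimum momentum uncertainty is Δp_min = ℏ/(2Δx):

Particle A: Δp_A = ℏ/(2×3.000e-10 m) = 1.758e-25 kg·m/s
Particle B: Δp_B = ℏ/(2×7.810e-09 m) = 6.751e-27 kg·m/s

Ratio: Δp_A/Δp_B = 26.03

Since Δp_min ∝ 1/Δx, the particle with smaller position uncertainty (A) has larger momentum uncertainty.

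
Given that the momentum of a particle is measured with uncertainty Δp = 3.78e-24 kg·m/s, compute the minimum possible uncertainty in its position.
13.949 pm

Using the Heisenberg uncertainty principle:
ΔxΔp ≥ ℏ/2

The minimum uncertainty in position is:
Δx_min = ℏ/(2Δp)
Δx_min = (1.055e-34 J·s) / (2 × 3.780e-24 kg·m/s)
Δx_min = 1.395e-11 m = 13.949 pm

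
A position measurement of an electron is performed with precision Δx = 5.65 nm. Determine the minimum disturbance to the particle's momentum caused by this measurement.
9.332 × 10^-27 kg·m/s

The uncertainty principle implies that measuring position disturbs momentum:
ΔxΔp ≥ ℏ/2

When we measure position with precision Δx, we necessarily introduce a momentum uncertainty:
Δp ≥ ℏ/(2Δx)
Δp_min = (1.055e-34 J·s) / (2 × 5.650e-09 m)
Δp_min = 9.332e-27 kg·m/s

The more precisely we measure position, the greater the momentum disturbance.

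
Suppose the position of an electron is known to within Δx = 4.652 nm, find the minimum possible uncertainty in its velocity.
12.443 km/s

Using the Heisenberg uncertainty principle and Δp = mΔv:
ΔxΔp ≥ ℏ/2
Δx(mΔv) ≥ ℏ/2

The minimum uncertainty in velocity is:
Δv_min = ℏ/(2mΔx)
Δv_min = (1.055e-34 J·s) / (2 × 9.109e-31 kg × 4.652e-09 m)
Δv_min = 1.244e+04 m/s = 12.443 km/s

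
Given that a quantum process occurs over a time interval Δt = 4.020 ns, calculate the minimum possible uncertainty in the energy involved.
81.867 neV

Using the energy-time uncertainty principle:
ΔEΔt ≥ ℏ/2

The minimum uncertainty in energy is:
ΔE_min = ℏ/(2Δt)
ΔE_min = (1.055e-34 J·s) / (2 × 4.020e-09 s)
ΔE_min = 1.312e-26 J = 81.867 neV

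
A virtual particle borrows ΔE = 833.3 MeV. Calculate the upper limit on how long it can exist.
3.949 × 10^-25 s

Using the energy-time uncertainty principle:
ΔEΔt ≥ ℏ/2

For a virtual particle borrowing energy ΔE, the maximum lifetime is:
Δt_max = ℏ/(2ΔE)

Converting energy:
ΔE = 833.3 MeV = 1.335e-10 J

Δt_max = (1.055e-34 J·s) / (2 × 1.335e-10 J)
Δt_max = 3.949e-25 s = 3.949 × 10^-25 s

Virtual particles with higher borrowed energy exist for shorter times.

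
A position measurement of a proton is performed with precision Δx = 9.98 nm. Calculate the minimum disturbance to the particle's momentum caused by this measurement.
5.283 × 10^-27 kg·m/s

The uncertainty principle implies that measuring position disturbs momentum:
ΔxΔp ≥ ℏ/2

When we measure position with precision Δx, we necessarily introduce a momentum uncertainty:
Δp ≥ ℏ/(2Δx)
Δp_min = (1.055e-34 J·s) / (2 × 9.980e-09 m)
Δp_min = 5.283e-27 kg·m/s

The more precisely we measure position, the greater the momentum disturbance.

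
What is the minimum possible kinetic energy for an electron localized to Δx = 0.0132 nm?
54.666 eV

Localizing a particle requires giving it sufficient momentum uncertainty:

1. From uncertainty principle: Δp ≥ ℏ/(2Δx)
   Δp_min = (1.055e-34 J·s) / (2 × 1.320e-11 m)
   Δp_min = 3.995e-24 kg·m/s

2. This momentum uncertainty corresponds to kinetic energy:
   KE ≈ (Δp)²/(2m) = (3.995e-24)²/(2 × 9.109e-31 kg)
   KE = 8.758e-18 J = 54.666 eV

Tighter localization requires more energy.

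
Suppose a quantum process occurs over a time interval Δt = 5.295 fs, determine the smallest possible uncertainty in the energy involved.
62.154 meV

Using the energy-time uncertainty principle:
ΔEΔt ≥ ℏ/2

The minimum uncertainty in energy is:
ΔE_min = ℏ/(2Δt)
ΔE_min = (1.055e-34 J·s) / (2 × 5.295e-15 s)
ΔE_min = 9.958e-21 J = 62.154 meV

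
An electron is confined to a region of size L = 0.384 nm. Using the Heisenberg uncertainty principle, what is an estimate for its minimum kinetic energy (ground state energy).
64.595 meV

Using the uncertainty principle to estimate ground state energy:

1. The position uncertainty is approximately the confinement size:
   Δx ≈ L = 3.840e-10 m

2. From ΔxΔp ≥ ℏ/2, the minimum momentum uncertainty is:
   Δp ≈ ℏ/(2L) = 1.373e-25 kg·m/s

3. The kinetic energy is approximately:
   KE ≈ (Δp)²/(2m) = (1.373e-25)²/(2 × 9.109e-31 kg)
   KE ≈ 1.035e-20 J = 64.595 meV

This is an order-of-magnitude estimate of the ground state energy.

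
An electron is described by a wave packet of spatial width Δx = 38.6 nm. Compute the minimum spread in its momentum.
1.366 × 10^-27 kg·m/s

For a wave packet, the spatial width Δx and momentum spread Δp are related by the uncertainty principle:
ΔxΔp ≥ ℏ/2

The minimum momentum spread is:
Δp_min = ℏ/(2Δx)
Δp_min = (1.055e-34 J·s) / (2 × 3.860e-08 m)
Δp_min = 1.366e-27 kg·m/s

A wave packet cannot have both a well-defined position and well-defined momentum.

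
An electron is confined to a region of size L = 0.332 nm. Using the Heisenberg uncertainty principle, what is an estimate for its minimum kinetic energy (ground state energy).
86.415 meV

Using the uncertainty principle to estimate ground state energy:

1. The position uncertainty is approximately the confinement size:
   Δx ≈ L = 3.320e-10 m

2. From ΔxΔp ≥ ℏ/2, the minimum momentum uncertainty is:
   Δp ≈ ℏ/(2L) = 1.588e-25 kg·m/s

3. The kinetic energy is approximately:
   KE ≈ (Δp)²/(2m) = (1.588e-25)²/(2 × 9.109e-31 kg)
   KE ≈ 1.385e-20 J = 86.415 meV

This is an order-of-magnitude estimate of the ground state energy.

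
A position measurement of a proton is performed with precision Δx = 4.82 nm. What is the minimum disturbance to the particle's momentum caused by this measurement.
1.094 × 10^-26 kg·m/s

The uncertainty principle implies that measuring position disturbs momentum:
ΔxΔp ≥ ℏ/2

When we measure position with precision Δx, we necessarily introduce a momentum uncertainty:
Δp ≥ ℏ/(2Δx)
Δp_min = (1.055e-34 J·s) / (2 × 4.820e-09 m)
Δp_min = 1.094e-26 kg·m/s

The more precisely we measure position, the greater the momentum disturbance.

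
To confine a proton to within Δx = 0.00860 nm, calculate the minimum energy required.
70.139 meV

Localizing a particle requires giving it sufficient momentum uncertainty:

1. From uncertainty principle: Δp ≥ ℏ/(2Δx)
   Δp_min = (1.055e-34 J·s) / (2 × 8.600e-12 m)
   Δp_min = 6.131e-24 kg·m/s

2. This momentum uncertainty corresponds to kinetic energy:
   KE ≈ (Δp)²/(2m) = (6.131e-24)²/(2 × 1.673e-27 kg)
   KE = 1.124e-20 J = 70.139 meV

Tighter localization requires more energy.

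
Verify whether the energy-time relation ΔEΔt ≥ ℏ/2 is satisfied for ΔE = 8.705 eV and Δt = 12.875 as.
No, it violates the uncertainty relation.

Calculate the product ΔEΔt:
ΔE = 8.705 eV = 1.395e-18 J
ΔEΔt = (1.395e-18 J) × (1.287e-17 s)
ΔEΔt = 1.796e-35 J·s

Compare to the minimum allowed value ℏ/2:
ℏ/2 = 5.273e-35 J·s

Since ΔEΔt = 1.796e-35 J·s < 5.273e-35 J·s = ℏ/2,
this violates the uncertainty relation.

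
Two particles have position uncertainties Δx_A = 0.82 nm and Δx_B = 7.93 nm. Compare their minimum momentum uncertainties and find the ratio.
Particle A has the larger minimum momentum uncertainty, by a factor of 9.67.

For each particle, the minimum momentum uncertainty is Δp_min = ℏ/(2Δx):

Particle A: Δp_A = ℏ/(2×8.200e-10 m) = 6.430e-26 kg·m/s
Particle B: Δp_B = ℏ/(2×7.930e-09 m) = 6.649e-27 kg·m/s

Ratio: Δp_A/Δp_B = 9.67

Since Δp_min ∝ 1/Δx, the particle with smaller position uncertainty (A) has larger momentum uncertainty.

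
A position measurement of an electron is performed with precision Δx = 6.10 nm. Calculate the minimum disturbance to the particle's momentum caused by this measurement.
8.644 × 10^-27 kg·m/s

The uncertainty principle implies that measuring position disturbs momentum:
ΔxΔp ≥ ℏ/2

When we measure position with precision Δx, we necessarily introduce a momentum uncertainty:
Δp ≥ ℏ/(2Δx)
Δp_min = (1.055e-34 J·s) / (2 × 6.100e-09 m)
Δp_min = 8.644e-27 kg·m/s

The more precisely we measure position, the greater the momentum disturbance.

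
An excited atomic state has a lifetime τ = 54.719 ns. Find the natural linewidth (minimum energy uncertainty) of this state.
6.014 neV

Using the energy-time uncertainty principle:
ΔEΔt ≥ ℏ/2

The lifetime τ represents the time uncertainty Δt.
The natural linewidth (minimum energy uncertainty) is:

ΔE = ℏ/(2τ)
ΔE = (1.055e-34 J·s) / (2 × 5.472e-08 s)
ΔE = 9.636e-28 J = 6.014 neV

This natural linewidth limits the precision of spectroscopic measurements.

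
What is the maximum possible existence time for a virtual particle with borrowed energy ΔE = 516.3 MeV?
6.374 × 10^-25 s

Using the energy-time uncertainty principle:
ΔEΔt ≥ ℏ/2

For a virtual particle borrowing energy ΔE, the maximum lifetime is:
Δt_max = ℏ/(2ΔE)

Converting energy:
ΔE = 516.3 MeV = 8.272e-11 J

Δt_max = (1.055e-34 J·s) / (2 × 8.272e-11 J)
Δt_max = 6.374e-25 s = 6.374 × 10^-25 s

Virtual particles with higher borrowed energy exist for shorter times.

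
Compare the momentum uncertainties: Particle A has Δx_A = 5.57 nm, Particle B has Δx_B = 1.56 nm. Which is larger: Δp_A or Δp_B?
Particle B has the larger minimum momentum uncertainty, by a factor of 3.57.

For each particle, the minimum momentum uncertainty is Δp_min = ℏ/(2Δx):

Particle A: Δp_A = ℏ/(2×5.570e-09 m) = 9.467e-27 kg·m/s
Particle B: Δp_B = ℏ/(2×1.560e-09 m) = 3.380e-26 kg·m/s

Ratio: Δp_B/Δp_A = 3.57

Since Δp_min ∝ 1/Δx, the particle with smaller position uncertainty (B) has larger momentum uncertainty.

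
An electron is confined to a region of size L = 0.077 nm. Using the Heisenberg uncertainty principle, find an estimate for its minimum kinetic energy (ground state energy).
1.607 eV

Using the uncertainty principle to estimate ground state energy:

1. The position uncertainty is approximately the confinement size:
   Δx ≈ L = 7.700e-11 m

2. From ΔxΔp ≥ ℏ/2, the minimum momentum uncertainty is:
   Δp ≈ ℏ/(2L) = 6.848e-25 kg·m/s

3. The kinetic energy is approximately:
   KE ≈ (Δp)²/(2m) = (6.848e-25)²/(2 × 9.109e-31 kg)
   KE ≈ 2.574e-19 J = 1.607 eV

This is an order-of-magnitude estimate of the ground state energy.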